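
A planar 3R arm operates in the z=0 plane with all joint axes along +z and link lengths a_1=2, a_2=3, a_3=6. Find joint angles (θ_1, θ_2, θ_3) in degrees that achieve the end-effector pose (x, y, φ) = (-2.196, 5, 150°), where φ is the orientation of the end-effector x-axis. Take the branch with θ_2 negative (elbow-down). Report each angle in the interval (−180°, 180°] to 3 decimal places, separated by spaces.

wrist centre = target − a_3·(cos φ, sin φ) = (3.0002, 2.0000)
cos θ_2 = (13.0009−2²−3²)/(2·2·3) = 0.0001; θ_2 = -89.9956° (elbow-down)
β = atan2(2.0000,3.0002) = 33.6887°; ψ = atan2(-3.0000,2.0002) = -56.3069°
θ_1 = β − ψ = 89.9956°
θ_3 = φ − θ_1 − θ_2 = 150.0000° (wrapped to (-180°,180°])

89.996 -89.996 150.000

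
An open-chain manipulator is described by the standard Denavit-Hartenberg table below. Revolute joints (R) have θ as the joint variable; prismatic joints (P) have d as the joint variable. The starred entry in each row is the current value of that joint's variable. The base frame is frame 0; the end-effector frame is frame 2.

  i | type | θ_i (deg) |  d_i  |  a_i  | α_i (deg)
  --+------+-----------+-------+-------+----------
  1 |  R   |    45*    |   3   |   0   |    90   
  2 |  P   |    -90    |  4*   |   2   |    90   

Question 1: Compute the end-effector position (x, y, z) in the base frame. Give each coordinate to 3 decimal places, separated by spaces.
2.828 -2.828 1.000

after link 1: o_1 = (0.0000, 0.0000, 3.0000)
after link 2: o_2 = (2.8284, -2.8284, 1.0000)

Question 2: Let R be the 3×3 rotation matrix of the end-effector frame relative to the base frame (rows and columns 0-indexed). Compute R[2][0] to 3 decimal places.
-1.000

End-effector x-axis (col 0 of R) = (0.0000,-0.0000,-1.0000)
R[2][0] = -1.0000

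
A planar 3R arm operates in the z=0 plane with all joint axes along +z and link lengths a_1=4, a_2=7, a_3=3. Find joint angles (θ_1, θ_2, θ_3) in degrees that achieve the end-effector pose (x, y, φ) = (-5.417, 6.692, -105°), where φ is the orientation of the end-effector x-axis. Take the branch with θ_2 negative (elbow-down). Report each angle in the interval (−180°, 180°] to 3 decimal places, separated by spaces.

wrist centre = target − a_3·(cos φ, sin φ) = (-4.6405, 9.5898)
cos θ_2 = (113.4985−4²−7²)/(2·4·7) = 0.8660; θ_2 = -29.9979° (elbow-down)
β = atan2(9.5898,-4.6405) = 115.8226°; ψ = atan2(-3.4998,10.0623) = -19.1782°
θ_1 = β − ψ = 135.0008°
θ_3 = φ − θ_1 − θ_2 = 149.9971° (wrapped to (-180°,180°])

135.001 -29.998 149.997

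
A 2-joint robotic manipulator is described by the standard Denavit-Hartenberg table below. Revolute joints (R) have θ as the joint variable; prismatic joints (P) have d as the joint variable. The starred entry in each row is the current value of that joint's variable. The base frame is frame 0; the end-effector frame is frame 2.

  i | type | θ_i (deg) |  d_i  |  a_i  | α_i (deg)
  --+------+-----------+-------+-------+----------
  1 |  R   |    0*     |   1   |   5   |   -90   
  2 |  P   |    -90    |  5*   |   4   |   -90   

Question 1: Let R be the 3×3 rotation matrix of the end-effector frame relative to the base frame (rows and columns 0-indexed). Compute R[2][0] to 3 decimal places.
End-effector x-axis (col 0 of R) = (0.0000,-0.0000,1.0000)
R[2][0] = 1.0000

1.000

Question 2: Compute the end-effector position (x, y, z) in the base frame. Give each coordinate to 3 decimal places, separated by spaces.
after link 1: o_1 = (5.0000, 0.0000, 1.0000)
after link 2: o_2 = (5.0000, 5.0000, 5.0000)

5.000 5.000 5.000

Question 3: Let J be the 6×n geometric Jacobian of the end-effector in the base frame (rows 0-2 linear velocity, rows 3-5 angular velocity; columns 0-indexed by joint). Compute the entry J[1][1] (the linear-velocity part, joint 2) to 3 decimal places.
1.000

prismatic axis z_1 = (0.0000,1.0000,0.0000)
J_v[:, 1] = z_1; J_ω[:, 1] = (0,0,0)
entry J[1][1] = 1.0000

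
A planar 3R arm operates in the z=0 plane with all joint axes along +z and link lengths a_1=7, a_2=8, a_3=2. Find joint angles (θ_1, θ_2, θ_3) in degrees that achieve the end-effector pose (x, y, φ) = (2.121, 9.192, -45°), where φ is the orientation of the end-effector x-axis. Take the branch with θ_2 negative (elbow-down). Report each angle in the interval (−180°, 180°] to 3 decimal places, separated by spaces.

135.004 -90.004 -90.000

wrist centre = target − a_3·(cos φ, sin φ) = (0.7068, 10.6062)
cos θ_2 = (112.9913−7²−8²)/(2·7·8) = -0.0001; θ_2 = -90.0044° (elbow-down)
β = atan2(10.6062,0.7068) = 86.1875°; ψ = atan2(-8.0000,6.9994) = -48.8166°
θ_1 = β − ψ = 135.0041°
θ_3 = φ − θ_1 − θ_2 = -89.9997° (wrapped to (-180°,180°])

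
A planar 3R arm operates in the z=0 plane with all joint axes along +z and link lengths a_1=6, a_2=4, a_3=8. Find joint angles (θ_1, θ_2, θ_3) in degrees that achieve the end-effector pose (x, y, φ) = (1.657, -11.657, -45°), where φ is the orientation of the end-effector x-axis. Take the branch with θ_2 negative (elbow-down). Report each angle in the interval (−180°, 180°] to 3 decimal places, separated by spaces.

wrist centre = target − a_3·(cos φ, sin φ) = (-3.9999, -6.0001)
cos θ_2 = (52.0006−6²−4²)/(2·6·4) = 0.0000; θ_2 = -89.9993° (elbow-down)
β = atan2(-6.0001,-3.9999) = -123.6885°; ψ = atan2(-4.0000,6.0000) = -33.6899°
θ_1 = β − ψ = -89.9986°
θ_3 = φ − θ_1 − θ_2 = 134.9979° (wrapped to (-180°,180°])

-89.999 -89.999 134.998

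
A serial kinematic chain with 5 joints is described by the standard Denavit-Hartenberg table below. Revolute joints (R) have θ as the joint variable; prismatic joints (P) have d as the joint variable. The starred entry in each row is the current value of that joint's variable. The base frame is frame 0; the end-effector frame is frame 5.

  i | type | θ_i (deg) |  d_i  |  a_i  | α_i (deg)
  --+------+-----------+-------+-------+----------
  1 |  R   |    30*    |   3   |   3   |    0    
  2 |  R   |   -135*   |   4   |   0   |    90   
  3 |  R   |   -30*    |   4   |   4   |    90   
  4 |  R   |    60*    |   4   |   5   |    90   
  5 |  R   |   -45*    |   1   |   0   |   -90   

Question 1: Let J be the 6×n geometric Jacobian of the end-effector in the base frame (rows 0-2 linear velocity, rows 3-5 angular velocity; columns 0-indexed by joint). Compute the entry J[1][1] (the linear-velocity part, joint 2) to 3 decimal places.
-8.697

axis z_1 = (0.0000,0.0000,1.0000); lever o_n−o_1 = (-8.6967,-2.2034,-3.1471)
cross product → J_v[:, 1] = (2.2034,-8.6967,0.0000)
J_ω[:, 1] = z_1
entry J[1][1] = -8.6967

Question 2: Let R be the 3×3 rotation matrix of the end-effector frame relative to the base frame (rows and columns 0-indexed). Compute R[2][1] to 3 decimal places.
End-effector y-axis (col 1 of R) = (-0.2888,0.8539,0.4330)
R[2][1] = 0.4330

0.433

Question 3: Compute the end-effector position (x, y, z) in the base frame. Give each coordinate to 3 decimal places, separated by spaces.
after link 1: o_1 = (2.5981, 1.5000, 3.0000)
after link 2: o_2 = (2.5981, 1.5000, 7.0000)
after link 3: o_3 = (-2.1622, -0.8108, 5.0000)
after link 4: o_4 = (-6.3875, 0.1505, 0.2859)
after link 5: o_5 = (-6.0987, -0.7034, -0.1471)

-6.099 -0.703 -0.147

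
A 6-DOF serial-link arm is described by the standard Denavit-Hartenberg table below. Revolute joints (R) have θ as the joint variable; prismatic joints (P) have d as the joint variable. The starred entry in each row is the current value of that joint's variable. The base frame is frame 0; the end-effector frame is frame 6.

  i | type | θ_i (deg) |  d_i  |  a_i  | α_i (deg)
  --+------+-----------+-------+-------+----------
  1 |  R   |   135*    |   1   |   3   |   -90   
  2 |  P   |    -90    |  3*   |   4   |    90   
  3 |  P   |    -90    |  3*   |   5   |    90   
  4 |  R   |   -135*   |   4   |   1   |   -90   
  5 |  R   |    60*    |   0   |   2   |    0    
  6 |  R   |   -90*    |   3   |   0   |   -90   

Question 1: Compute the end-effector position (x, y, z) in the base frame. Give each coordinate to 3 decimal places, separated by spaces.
after link 1: o_1 = (-2.1213, 2.1213, 1.0000)
after link 2: o_2 = (-4.2426, 0.0000, 5.0000)
after link 3: o_3 = (1.4142, 1.4142, 5.0000)
after link 4: o_4 = (0.4142, 1.4142, 1.0000)
after link 5: o_5 = (-0.5858, 1.4142, 2.7321)
after link 6: o_6 = (-0.5858, 4.4142, 2.7321)

-0.586 4.414 2.732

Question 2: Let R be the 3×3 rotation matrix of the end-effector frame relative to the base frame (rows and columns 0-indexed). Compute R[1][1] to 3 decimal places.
-1.000

End-effector y-axis (col 1 of R) = (-0.0000,-1.0000,0.0000)
R[1][1] = -1.0000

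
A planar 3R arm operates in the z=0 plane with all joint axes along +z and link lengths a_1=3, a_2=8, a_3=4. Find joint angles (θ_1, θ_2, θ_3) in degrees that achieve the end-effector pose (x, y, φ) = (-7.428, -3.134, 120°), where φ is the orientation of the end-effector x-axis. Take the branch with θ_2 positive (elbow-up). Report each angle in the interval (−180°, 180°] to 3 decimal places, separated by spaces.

wrist centre = target − a_3·(cos φ, sin φ) = (-5.4280, -6.5981)
cos θ_2 = (72.9981−3²−8²)/(2·3·8) = -0.0000; θ_2 = 90.0022° (elbow-up)
β = atan2(-6.5981,-5.4280) = -129.4428°; ψ = atan2(8.0000,2.9997) = 69.4459°
θ_1 = β − ψ = -198.8887°
θ_3 = φ − θ_1 − θ_2 = -131.1135° (wrapped to (-180°,180°])

161.111 90.002 -131.114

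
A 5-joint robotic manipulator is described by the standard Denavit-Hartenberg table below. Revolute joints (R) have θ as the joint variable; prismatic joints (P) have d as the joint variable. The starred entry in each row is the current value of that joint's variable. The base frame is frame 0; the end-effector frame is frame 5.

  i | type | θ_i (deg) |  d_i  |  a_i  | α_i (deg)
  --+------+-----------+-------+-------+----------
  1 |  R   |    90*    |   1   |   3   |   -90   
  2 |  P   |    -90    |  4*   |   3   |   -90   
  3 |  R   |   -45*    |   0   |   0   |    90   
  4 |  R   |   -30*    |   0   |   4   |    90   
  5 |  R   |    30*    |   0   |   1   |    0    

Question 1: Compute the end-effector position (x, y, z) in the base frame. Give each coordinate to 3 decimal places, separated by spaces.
-7.333 0.567 6.626

after link 1: o_1 = (0.0000, 3.0000, 1.0000)
after link 2: o_2 = (-4.0000, 3.0000, 4.0000)
after link 3: o_3 = (-4.0000, 3.0000, 4.0000)
after link 4: o_4 = (-6.4495, 1.0000, 6.4495)
after link 5: o_5 = (-7.3334, 0.5670, 6.6263)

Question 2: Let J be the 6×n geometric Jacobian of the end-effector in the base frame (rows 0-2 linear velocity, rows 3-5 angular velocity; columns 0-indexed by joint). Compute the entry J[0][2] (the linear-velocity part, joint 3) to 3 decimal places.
axis z_2 = (-0.0000,1.0000,-0.0000); lever o_n−o_2 = (-3.3334,-2.4330,2.6263)
cross product → J_v[:, 2] = (2.6263,0.0000,3.3334)
J_ω[:, 2] = z_2
entry J[0][2] = 2.6263

2.626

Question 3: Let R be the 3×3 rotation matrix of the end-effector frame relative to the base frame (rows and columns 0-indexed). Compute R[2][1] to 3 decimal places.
-0.919

End-effector y-axis (col 1 of R) = (-0.3062,0.2500,-0.9186)
R[2][1] = -0.9186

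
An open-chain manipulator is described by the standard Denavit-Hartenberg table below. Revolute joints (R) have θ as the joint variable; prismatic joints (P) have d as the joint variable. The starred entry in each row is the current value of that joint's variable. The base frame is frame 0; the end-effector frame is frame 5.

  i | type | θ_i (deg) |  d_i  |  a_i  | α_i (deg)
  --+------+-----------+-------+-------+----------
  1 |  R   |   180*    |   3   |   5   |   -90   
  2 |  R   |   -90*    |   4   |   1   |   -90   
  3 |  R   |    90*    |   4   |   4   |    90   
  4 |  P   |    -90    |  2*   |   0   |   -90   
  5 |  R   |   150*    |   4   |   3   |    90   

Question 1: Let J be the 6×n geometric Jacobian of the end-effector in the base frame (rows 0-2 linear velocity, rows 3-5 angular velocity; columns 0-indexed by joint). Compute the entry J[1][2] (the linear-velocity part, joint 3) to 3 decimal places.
axis z_2 = (-1.0000,0.0000,-0.0000); lever o_n−o_2 = (-6.5981,8.0000,0.5000)
cross product → J_v[:, 2] = (0.0000,0.5000,-8.0000)
J_ω[:, 2] = z_2
entry J[1][2] = 0.5000

0.500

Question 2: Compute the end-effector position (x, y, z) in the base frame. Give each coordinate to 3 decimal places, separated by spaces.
after link 1: o_1 = (-5.0000, 0.0000, 3.0000)
after link 2: o_2 = (-5.0000, -4.0000, 4.0000)
after link 3: o_3 = (-9.0000, 0.0000, 4.0000)
after link 4: o_4 = (-9.0000, 0.0000, 6.0000)
after link 5: o_5 = (-11.5981, 4.0000, 4.5000)

-11.598 4.000 4.500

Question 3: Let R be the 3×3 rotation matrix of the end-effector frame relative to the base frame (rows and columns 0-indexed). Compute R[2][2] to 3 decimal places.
End-effector z-axis (col 2 of R) = (0.5000,0.0000,-0.8660)
R[2][2] = -0.8660

-0.866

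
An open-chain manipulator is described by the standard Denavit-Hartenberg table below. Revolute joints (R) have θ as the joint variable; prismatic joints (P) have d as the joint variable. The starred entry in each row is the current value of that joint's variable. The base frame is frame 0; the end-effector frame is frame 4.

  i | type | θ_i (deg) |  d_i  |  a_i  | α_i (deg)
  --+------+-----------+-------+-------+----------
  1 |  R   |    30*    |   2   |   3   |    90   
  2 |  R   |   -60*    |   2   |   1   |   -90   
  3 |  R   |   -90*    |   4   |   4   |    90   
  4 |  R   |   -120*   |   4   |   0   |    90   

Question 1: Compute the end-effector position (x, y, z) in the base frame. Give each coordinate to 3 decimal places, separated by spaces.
7.299 -2.714 6.598

after link 1: o_1 = (2.5981, 1.5000, 2.0000)
after link 2: o_2 = (4.0311, 0.0179, 1.1340)
after link 3: o_3 = (9.0311, -1.7141, 3.1340)
after link 4: o_4 = (7.2990, -2.7141, 6.5981)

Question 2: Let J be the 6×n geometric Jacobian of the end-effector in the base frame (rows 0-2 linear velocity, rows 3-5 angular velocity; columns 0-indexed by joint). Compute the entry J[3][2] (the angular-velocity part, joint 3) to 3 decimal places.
0.750

axis z_2 = (0.7500,0.4330,0.5000); lever o_n−o_2 = (3.2679,-2.7321,5.4641)
cross product → J_v[:, 2] = (3.7321,-2.4641,-3.4641)
J_ω[:, 2] = z_2
entry J[3][2] = 0.7500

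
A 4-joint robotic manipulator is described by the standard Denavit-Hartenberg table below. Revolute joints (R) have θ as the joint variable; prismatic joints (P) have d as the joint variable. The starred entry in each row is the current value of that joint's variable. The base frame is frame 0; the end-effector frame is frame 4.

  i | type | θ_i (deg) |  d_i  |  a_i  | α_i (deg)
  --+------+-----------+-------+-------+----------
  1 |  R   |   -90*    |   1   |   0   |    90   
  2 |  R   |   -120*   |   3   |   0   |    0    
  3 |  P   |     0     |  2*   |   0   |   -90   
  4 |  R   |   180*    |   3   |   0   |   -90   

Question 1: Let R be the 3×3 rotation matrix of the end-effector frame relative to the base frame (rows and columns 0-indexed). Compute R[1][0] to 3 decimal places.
End-effector x-axis (col 0 of R) = (0.0000,-0.5000,0.8660)
R[1][0] = -0.5000

-0.500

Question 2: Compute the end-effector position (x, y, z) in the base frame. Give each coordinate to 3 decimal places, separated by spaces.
after link 1: o_1 = (0.0000, 0.0000, 1.0000)
after link 2: o_2 = (-3.0000, -0.0000, 1.0000)
after link 3: o_3 = (-5.0000, -0.0000, 1.0000)
after link 4: o_4 = (-5.0000, -2.5981, -0.5000)

-5.000 -2.598 -0.500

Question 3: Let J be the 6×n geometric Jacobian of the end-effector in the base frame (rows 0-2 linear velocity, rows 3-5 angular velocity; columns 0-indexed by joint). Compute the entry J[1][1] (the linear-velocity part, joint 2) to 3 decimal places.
axis z_1 = (-1.0000,-0.0000,0.0000); lever o_n−o_1 = (-5.0000,-2.5981,-1.5000)
cross product → J_v[:, 1] = (0.0000,-1.5000,2.5981)
J_ω[:, 1] = z_1
entry J[1][1] = -1.5000

-1.500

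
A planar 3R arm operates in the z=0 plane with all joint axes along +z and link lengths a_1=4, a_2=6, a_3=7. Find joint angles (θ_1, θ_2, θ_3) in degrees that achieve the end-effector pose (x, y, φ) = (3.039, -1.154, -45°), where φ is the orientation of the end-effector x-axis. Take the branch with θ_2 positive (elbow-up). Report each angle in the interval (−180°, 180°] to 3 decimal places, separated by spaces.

wrist centre = target − a_3·(cos φ, sin φ) = (-1.9107, 3.7957)
cos θ_2 = (18.0587−4²−6²)/(2·4·6) = -0.7071; θ_2 = 135.0004° (elbow-up)
β = atan2(3.7957,-1.9107) = 116.7203°; ψ = atan2(4.2426,-0.2427) = 93.2736°
θ_1 = β − ψ = 23.4467°
θ_3 = φ − θ_1 − θ_2 = 156.5530° (wrapped to (-180°,180°])

23.447 135.000 156.553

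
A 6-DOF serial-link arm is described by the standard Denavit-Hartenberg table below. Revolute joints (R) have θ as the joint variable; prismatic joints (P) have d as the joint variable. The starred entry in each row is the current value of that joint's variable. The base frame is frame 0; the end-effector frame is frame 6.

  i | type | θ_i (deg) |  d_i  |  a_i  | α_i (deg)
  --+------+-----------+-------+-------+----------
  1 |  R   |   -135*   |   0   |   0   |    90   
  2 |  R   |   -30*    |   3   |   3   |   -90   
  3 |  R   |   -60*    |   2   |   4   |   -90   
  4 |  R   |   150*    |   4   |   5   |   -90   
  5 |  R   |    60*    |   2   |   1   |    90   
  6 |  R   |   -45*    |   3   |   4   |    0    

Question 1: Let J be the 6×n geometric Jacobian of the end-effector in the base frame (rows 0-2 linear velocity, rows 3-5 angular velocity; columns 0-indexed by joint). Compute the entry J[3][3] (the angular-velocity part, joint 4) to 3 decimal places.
axis z_3 = (-0.1768,-0.8839,-0.4330); lever o_n−o_3 = (8.7355,-2.3911,-3.7303)
cross product → J_v[:, 3] = (2.2617,-4.4420,8.1439)
J_ω[:, 3] = z_3
entry J[3][3] = -0.1768

-0.177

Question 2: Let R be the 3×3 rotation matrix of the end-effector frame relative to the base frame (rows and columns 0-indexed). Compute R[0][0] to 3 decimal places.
End-effector x-axis (col 0 of R) = (0.3438,0.8348,-0.4301)
R[0][0] = 0.3438

0.344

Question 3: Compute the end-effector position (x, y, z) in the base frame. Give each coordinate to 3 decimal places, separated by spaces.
after link 1: o_1 = (0.0000, 0.0000, 0.0000)
after link 2: o_2 = (-3.9584, 0.2842, -1.5000)
after link 3: o_3 = (-8.3398, 0.8018, -0.7679)
after link 4: o_4 = (-4.1855, -3.1756, -3.5825)
after link 5: o_5 = (-3.2401, -3.3729, -1.5658)
after link 6: o_6 = (0.3958, -1.5893, -4.4982)

0.396 -1.589 -4.498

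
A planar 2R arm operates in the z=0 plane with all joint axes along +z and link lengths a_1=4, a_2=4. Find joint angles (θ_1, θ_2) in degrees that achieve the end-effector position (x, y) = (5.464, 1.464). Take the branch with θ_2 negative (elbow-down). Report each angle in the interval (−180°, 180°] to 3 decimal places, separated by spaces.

60.001 -90.003

cos θ_2 = (31.9986−4²−4²)/(2·4·4) = -0.0000; θ_2 = -90.0025° (elbow-down)
β = atan2(1.4640,5.4640) = 14.9993°; ψ = atan2(-4.0000,3.9998) = -45.0013°
θ_1 = β − ψ = 60.0005°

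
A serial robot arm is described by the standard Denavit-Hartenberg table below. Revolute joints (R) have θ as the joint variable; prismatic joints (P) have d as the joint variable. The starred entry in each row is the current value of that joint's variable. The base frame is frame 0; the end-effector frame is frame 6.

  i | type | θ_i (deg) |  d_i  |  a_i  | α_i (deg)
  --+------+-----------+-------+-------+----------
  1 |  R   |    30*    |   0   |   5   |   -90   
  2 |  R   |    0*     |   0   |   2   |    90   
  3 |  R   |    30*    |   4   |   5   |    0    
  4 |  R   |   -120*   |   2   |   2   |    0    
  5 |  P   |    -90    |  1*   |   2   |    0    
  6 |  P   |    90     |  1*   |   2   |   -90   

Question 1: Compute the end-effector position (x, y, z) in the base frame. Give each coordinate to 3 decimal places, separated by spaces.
after link 1: o_1 = (4.3301, 2.5000, 0.0000)
after link 2: o_2 = (6.0622, 3.5000, 0.0000)
after link 3: o_3 = (8.5622, 7.8301, 4.0000)
after link 4: o_4 = (9.5622, 6.0981, 6.0000)
after link 5: o_5 = (7.8301, 5.0981, 7.0000)
after link 6: o_6 = (8.8301, 3.3660, 8.0000)

8.830 3.366 8.000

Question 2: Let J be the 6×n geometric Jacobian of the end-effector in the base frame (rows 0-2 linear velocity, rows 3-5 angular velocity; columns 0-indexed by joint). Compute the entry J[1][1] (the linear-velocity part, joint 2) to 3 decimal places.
axis z_1 = (-0.5000,0.8660,0.0000); lever o_n−o_1 = (4.5000,0.8660,8.0000)
cross product → J_v[:, 1] = (6.9282,4.0000,-4.3301)
J_ω[:, 1] = z_1
entry J[1][1] = 4.0000

4.000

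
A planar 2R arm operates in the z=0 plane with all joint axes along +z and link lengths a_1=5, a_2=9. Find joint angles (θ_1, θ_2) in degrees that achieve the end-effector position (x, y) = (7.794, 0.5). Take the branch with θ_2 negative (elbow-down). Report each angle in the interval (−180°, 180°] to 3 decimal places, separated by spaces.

cos θ_2 = (60.9964−5²−9²)/(2·5·9) = -0.5000; θ_2 = -120.0026° (elbow-down)
β = atan2(0.5000,7.7940) = 3.6706°; ψ = atan2(-7.7940,0.4996) = -86.3320°
θ_1 = β − ψ = 90.0026°

90.003 -120.003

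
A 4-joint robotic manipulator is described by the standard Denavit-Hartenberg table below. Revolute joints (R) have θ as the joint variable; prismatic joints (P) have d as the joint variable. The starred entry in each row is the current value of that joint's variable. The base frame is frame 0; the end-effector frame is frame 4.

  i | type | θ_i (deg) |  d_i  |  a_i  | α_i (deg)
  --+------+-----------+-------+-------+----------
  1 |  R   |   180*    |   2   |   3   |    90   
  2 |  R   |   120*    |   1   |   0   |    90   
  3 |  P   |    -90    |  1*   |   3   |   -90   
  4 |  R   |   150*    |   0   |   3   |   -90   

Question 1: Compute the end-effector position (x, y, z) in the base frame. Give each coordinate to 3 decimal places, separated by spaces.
-2.567 0.598 1.750

after link 1: o_1 = (-3.0000, 0.0000, 2.0000)
after link 2: o_2 = (-3.0000, 1.0000, 2.0000)
after link 3: o_3 = (-3.8660, -2.0000, 2.5000)
after link 4: o_4 = (-2.5670, 0.5981, 1.7500)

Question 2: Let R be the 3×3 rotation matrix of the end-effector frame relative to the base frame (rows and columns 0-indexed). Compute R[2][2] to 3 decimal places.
End-effector z-axis (col 2 of R) = (-0.7500,0.5000,0.4330)
R[2][2] = 0.4330

0.433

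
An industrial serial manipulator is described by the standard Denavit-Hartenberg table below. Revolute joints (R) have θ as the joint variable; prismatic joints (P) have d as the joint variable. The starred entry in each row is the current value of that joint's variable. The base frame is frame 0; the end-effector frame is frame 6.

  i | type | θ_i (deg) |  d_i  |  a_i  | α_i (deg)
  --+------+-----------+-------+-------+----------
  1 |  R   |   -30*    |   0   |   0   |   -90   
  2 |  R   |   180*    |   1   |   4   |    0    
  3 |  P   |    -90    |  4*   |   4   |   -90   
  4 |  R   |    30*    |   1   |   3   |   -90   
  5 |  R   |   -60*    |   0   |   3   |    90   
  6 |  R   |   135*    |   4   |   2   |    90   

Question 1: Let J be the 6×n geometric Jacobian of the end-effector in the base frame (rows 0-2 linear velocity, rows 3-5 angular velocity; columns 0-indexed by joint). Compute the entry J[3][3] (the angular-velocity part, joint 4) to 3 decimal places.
-0.866

axis z_3 = (-0.8660,0.5000,-0.0000); lever o_n−o_3 = (-4.4820,0.9836,0.4224)
cross product → J_v[:, 3] = (0.2112,0.3658,1.3891)
J_ω[:, 3] = z_3
entry J[3][3] = -0.8660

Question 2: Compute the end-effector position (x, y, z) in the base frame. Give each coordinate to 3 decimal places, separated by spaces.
after link 1: o_1 = (0.0000, 0.0000, 0.0000)
after link 2: o_2 = (-2.9641, 2.8660, -0.0000)
after link 3: o_3 = (-0.9641, 6.3301, -4.0000)
after link 4: o_4 = (-2.5801, 5.5311, -6.5981)
after link 5: o_5 = (-5.2051, 6.1806, -7.8971)
after link 6: o_6 = (-5.4461, 7.3138, -3.5776)

-5.446 7.314 -3.578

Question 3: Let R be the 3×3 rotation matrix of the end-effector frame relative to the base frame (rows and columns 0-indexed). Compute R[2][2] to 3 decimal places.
0.047

End-effector z-axis (col 2 of R) = (-0.9249,-0.3772,0.0474)
R[2][2] = 0.0474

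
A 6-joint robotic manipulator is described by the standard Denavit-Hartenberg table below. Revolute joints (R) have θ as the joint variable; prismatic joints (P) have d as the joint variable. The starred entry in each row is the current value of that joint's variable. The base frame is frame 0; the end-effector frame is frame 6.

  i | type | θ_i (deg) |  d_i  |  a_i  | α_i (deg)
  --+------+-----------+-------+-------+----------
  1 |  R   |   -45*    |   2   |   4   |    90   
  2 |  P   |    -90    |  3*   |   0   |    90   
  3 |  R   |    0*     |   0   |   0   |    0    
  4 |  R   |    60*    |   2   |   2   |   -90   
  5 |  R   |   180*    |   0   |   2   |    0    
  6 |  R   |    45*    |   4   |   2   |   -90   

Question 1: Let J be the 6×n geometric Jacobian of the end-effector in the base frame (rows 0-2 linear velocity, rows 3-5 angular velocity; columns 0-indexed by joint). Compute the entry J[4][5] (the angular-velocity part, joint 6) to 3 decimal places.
axis z_5 = (-0.3536,-0.3536,0.8660); lever o_n−o_5 = (-1.5482,0.4518,4.1712)
cross product → J_v[:, 5] = (-1.8660,0.1340,-0.7071)
J_ω[:, 5] = z_5
entry J[4][5] = -0.3536

-0.354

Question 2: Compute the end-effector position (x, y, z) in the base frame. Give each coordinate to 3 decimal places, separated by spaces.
-2.255 -3.084 6.171

after link 1: o_1 = (2.8284, -2.8284, 2.0000)
after link 2: o_2 = (0.7071, -4.9497, 2.0000)
after link 3: o_3 = (0.7071, -4.9497, 2.0000)
after link 4: o_4 = (-1.9319, -4.7603, 1.0000)
after link 5: o_5 = (-0.7071, -3.5355, 2.0000)
after link 6: o_6 = (-2.2553, -3.0837, 6.1712)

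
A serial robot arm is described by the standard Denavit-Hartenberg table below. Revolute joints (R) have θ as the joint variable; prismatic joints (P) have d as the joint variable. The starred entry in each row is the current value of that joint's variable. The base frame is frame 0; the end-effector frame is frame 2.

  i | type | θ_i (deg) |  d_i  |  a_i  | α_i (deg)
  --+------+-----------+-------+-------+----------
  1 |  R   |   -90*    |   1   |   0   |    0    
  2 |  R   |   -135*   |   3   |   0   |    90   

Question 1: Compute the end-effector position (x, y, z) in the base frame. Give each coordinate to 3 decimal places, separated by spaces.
after link 1: o_1 = (0.0000, 0.0000, 1.0000)
after link 2: o_2 = (0.0000, 0.0000, 4.0000)

0.000 0.000 4.000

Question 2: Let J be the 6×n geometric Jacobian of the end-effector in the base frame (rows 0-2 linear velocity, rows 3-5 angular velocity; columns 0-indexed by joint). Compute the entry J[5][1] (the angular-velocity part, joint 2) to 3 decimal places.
axis z_1 = (0.0000,0.0000,1.0000); lever o_n−o_1 = (0.0000,0.0000,3.0000)
cross product → J_v[:, 1] = (0.0000,0.0000,0.0000)
J_ω[:, 1] = z_1
entry J[5][1] = 1.0000

1.000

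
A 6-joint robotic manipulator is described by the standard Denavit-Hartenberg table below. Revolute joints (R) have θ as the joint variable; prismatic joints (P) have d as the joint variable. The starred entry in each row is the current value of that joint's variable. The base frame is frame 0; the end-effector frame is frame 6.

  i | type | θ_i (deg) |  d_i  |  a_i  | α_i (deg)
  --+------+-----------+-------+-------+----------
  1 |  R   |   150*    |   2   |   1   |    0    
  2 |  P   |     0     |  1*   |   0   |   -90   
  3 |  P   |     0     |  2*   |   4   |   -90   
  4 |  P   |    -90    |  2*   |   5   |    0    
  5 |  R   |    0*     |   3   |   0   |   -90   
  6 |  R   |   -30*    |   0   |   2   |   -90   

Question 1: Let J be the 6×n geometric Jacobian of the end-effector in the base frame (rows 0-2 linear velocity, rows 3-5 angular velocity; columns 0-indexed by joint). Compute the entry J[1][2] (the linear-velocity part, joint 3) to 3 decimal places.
prismatic axis z_2 = (-0.5000,-0.8660,0.0000)
J_v[:, 2] = z_2; J_ω[:, 2] = (0,0,0)
entry J[1][2] = -0.8660

-0.866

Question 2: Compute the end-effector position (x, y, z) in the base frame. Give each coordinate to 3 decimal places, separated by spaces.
-8.696 -5.062 -3.000

after link 1: o_1 = (-0.8660, 0.5000, 2.0000)
after link 2: o_2 = (-0.8660, 0.5000, 3.0000)
after link 3: o_3 = (-5.3301, 0.7679, 3.0000)
after link 4: o_4 = (-7.8301, -3.5622, 1.0000)
after link 5: o_5 = (-7.8301, -3.5622, -2.0000)
after link 6: o_6 = (-8.6962, -5.0622, -3.0000)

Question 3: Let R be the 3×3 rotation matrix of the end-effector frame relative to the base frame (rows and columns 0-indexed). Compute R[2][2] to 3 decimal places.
0.866

End-effector z-axis (col 2 of R) = (-0.2500,-0.4330,0.8660)
R[2][2] = 0.8660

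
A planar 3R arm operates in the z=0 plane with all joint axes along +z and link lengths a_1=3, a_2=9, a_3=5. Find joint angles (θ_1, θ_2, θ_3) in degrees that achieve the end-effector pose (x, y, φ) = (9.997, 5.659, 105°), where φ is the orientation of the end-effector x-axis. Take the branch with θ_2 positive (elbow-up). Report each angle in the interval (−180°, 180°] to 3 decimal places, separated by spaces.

-30.008 45.011 89.998

wrist centre = target − a_3·(cos φ, sin φ) = (11.2911, 0.8294)
cos θ_2 = (128.1767−3²−9²)/(2·3·9) = 0.7070; θ_2 = 45.0106° (elbow-up)
β = atan2(0.8294,11.2911) = 4.2010°; ψ = atan2(6.3651,9.3628) = 34.2092°
θ_1 = β − ψ = -30.0082°
θ_3 = φ − θ_1 − θ_2 = 89.9976° (wrapped to (-180°,180°])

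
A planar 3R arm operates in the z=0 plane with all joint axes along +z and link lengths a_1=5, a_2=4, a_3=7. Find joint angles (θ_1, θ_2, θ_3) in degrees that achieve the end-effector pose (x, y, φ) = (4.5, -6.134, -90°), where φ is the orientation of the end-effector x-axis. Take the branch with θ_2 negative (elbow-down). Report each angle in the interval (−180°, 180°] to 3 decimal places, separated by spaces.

60.000 -120.000 -30.000

wrist centre = target − a_3·(cos φ, sin φ) = (4.5000, 0.8660)
cos θ_2 = (21.0000−5²−4²)/(2·5·4) = -0.5000; θ_2 = -120.0001° (elbow-down)
β = atan2(0.8660,4.5000) = 10.8931°; ψ = atan2(-3.4641,3.0000) = -49.1066°
θ_1 = β − ψ = 59.9997°
θ_3 = φ − θ_1 − θ_2 = -29.9996° (wrapped to (-180°,180°])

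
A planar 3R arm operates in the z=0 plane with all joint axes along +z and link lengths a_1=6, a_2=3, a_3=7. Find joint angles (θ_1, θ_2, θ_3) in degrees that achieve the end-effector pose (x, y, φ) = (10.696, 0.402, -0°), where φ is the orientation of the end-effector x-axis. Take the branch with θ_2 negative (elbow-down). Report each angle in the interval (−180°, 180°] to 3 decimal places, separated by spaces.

30.000 -150.003 120.004

wrist centre = target − a_3·(cos φ, sin φ) = (3.6960, 0.4020)
cos θ_2 = (13.8220−6²−3²)/(2·6·3) = -0.8661; θ_2 = -150.0034° (elbow-down)
β = atan2(0.4020,3.6960) = 6.2074°; ψ = atan2(-1.4998,3.4018) = -23.7924°
θ_1 = β − ψ = 29.9998°
θ_3 = φ − θ_1 − θ_2 = 120.0036° (wrapped to (-180°,180°])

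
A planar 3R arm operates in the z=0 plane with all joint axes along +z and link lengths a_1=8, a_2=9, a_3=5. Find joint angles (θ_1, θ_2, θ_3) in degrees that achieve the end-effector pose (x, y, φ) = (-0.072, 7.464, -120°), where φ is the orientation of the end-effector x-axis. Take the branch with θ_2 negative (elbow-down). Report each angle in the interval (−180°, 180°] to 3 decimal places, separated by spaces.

126.735 -90.001 -156.733

wrist centre = target − a_3·(cos φ, sin φ) = (2.4280, 11.7941)
cos θ_2 = (144.9966−8²−9²)/(2·8·9) = -0.0000; θ_2 = -90.0013° (elbow-down)
β = atan2(11.7941,2.4280) = 78.3673°; ψ = atan2(-9.0000,7.9998) = -48.3672°
θ_1 = β − ψ = 126.7345°
θ_3 = φ − θ_1 − θ_2 = -156.7332° (wrapped to (-180°,180°])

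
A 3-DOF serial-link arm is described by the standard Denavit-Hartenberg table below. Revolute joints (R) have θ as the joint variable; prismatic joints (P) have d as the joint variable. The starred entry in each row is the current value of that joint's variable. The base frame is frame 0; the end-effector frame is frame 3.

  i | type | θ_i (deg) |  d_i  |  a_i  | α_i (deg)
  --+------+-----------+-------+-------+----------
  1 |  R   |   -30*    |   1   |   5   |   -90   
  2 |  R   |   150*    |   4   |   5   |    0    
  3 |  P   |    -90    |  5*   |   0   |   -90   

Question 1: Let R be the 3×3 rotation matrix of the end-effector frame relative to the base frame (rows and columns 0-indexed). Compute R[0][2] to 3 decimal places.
End-effector z-axis (col 2 of R) = (-0.7500,0.4330,-0.5000)
R[0][2] = -0.7500

-0.750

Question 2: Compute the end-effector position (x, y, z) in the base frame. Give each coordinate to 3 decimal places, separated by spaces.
5.080 7.459 -1.500

after link 1: o_1 = (4.3301, -2.5000, 1.0000)
after link 2: o_2 = (2.5801, 3.1292, -1.5000)
after link 3: o_3 = (5.0801, 7.4593, -1.5000)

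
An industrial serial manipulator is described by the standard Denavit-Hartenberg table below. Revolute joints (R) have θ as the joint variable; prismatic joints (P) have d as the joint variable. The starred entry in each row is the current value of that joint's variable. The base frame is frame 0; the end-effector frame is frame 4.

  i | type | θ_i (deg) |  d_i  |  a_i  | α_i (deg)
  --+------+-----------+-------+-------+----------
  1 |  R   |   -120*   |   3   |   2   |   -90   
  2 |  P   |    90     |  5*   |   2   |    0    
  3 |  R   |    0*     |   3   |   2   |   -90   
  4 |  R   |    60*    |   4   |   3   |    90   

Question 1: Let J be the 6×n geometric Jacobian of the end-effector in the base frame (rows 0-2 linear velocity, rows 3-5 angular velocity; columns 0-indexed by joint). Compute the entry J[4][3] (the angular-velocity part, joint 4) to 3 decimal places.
0.866

axis z_3 = (0.5000,0.8660,-0.0000); lever o_n−o_3 = (-0.2500,4.7631,-1.5000)
cross product → J_v[:, 3] = (-1.2990,0.7500,2.5981)
J_ω[:, 3] = z_3
entry J[4][3] = 0.8660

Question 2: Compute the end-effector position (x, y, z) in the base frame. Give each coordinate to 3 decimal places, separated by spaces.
after link 1: o_1 = (-1.0000, -1.7321, 3.0000)
after link 2: o_2 = (3.3301, -4.2321, 1.0000)
after link 3: o_3 = (5.9282, -5.7321, -1.0000)
after link 4: o_4 = (5.6782, -0.9689, -2.5000)

5.678 -0.969 -2.500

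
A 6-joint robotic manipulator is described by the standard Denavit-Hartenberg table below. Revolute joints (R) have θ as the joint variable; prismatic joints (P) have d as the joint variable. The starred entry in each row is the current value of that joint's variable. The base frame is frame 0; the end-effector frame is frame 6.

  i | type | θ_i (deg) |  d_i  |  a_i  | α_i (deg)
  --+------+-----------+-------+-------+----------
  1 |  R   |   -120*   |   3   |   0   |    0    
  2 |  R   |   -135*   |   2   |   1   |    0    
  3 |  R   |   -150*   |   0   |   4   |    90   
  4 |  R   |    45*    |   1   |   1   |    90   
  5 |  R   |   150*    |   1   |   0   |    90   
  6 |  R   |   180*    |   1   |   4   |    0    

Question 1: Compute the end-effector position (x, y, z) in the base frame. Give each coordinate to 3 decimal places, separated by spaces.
5.646 -4.750 7.803

after link 1: o_1 = (0.0000, 0.0000, 3.0000)
after link 2: o_2 = (-0.2588, 0.9659, 5.0000)
after link 3: o_3 = (2.5696, -1.8625, 5.0000)
after link 4: o_4 = (2.3625, -3.0696, 5.7071)
after link 5: o_5 = (2.8625, -3.5696, 5.0000)
after link 6: o_6 = (5.6464, -4.7498, 7.8030)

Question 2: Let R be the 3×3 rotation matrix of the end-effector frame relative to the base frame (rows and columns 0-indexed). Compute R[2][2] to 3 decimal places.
0.354

End-effector z-axis (col 2 of R) = (-0.3624,-0.8624,0.3536)
R[2][2] = 0.3536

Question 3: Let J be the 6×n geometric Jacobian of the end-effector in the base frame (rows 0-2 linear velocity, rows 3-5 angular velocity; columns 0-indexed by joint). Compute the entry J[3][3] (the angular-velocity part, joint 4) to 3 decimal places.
axis z_3 = (-0.7071,-0.7071,0.0000); lever o_n−o_3 = (3.0768,-2.8873,2.8030)
cross product → J_v[:, 3] = (-1.9821,1.9821,4.2173)
J_ω[:, 3] = z_3
entry J[3][3] = -0.7071

-0.707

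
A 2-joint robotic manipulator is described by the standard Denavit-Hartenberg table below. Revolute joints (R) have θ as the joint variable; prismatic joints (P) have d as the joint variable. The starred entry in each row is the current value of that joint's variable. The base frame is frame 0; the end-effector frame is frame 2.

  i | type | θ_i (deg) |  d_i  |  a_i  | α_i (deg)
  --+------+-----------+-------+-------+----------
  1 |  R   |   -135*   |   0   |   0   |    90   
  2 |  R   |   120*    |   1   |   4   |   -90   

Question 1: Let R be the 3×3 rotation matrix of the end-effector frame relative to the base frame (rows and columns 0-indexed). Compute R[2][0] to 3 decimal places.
End-effector x-axis (col 0 of R) = (0.3536,0.3536,0.8660)
R[2][0] = 0.8660

0.866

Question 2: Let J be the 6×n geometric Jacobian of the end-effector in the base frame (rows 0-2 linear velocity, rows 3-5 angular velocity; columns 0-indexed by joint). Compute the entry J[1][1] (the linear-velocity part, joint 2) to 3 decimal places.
axis z_1 = (-0.7071,0.7071,0.0000); lever o_n−o_1 = (0.7071,2.1213,3.4641)
cross product → J_v[:, 1] = (2.4495,2.4495,-2.0000)
J_ω[:, 1] = z_1
entry J[1][1] = 2.4495

2.449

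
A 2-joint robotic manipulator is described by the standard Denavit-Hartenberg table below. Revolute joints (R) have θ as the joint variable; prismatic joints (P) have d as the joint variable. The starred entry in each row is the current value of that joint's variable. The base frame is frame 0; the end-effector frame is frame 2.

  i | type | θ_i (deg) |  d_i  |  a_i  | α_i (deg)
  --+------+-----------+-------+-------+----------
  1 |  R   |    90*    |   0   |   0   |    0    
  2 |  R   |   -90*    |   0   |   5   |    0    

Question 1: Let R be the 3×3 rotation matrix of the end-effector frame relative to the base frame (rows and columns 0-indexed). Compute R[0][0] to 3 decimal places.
1.000

End-effector x-axis (col 0 of R) = (1.0000,0.0000,0.0000)
R[0][0] = 1.0000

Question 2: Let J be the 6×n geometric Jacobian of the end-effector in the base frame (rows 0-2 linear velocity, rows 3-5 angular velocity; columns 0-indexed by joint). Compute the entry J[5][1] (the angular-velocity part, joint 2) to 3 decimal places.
1.000

axis z_1 = (0.0000,0.0000,1.0000); lever o_n−o_1 = (5.0000,0.0000,0.0000)
cross product → J_v[:, 1] = (0.0000,5.0000,0.0000)
J_ω[:, 1] = z_1
entry J[5][1] = 1.0000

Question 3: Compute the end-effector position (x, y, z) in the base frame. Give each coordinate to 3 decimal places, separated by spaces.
after link 1: o_1 = (0.0000, 0.0000, 0.0000)
after link 2: o_2 = (5.0000, 0.0000, 0.0000)

5.000 0.000 0.000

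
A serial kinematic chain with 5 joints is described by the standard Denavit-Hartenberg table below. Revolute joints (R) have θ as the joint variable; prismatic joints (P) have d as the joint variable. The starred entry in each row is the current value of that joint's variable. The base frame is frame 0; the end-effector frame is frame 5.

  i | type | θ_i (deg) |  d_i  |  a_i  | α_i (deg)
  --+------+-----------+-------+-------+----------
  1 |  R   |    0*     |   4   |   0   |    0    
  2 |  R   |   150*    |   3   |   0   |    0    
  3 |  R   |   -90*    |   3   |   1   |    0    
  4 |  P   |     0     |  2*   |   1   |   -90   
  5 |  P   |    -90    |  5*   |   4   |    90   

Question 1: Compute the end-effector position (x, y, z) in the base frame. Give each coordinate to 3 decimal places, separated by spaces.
after link 1: o_1 = (0.0000, 0.0000, 4.0000)
after link 2: o_2 = (0.0000, 0.0000, 7.0000)
after link 3: o_3 = (0.5000, 0.8660, 10.0000)
after link 4: o_4 = (1.0000, 1.7321, 12.0000)
after link 5: o_5 = (-3.3301, 4.2321, 16.0000)

-3.330 4.232 16.000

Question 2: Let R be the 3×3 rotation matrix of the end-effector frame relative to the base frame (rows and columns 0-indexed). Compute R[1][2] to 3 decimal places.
End-effector z-axis (col 2 of R) = (-0.5000,-0.8660,0.0000)
R[1][2] = -0.8660

-0.866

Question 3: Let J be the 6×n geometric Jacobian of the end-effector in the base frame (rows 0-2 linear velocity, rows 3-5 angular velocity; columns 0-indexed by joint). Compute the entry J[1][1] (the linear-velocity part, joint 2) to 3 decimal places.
axis z_1 = (0.0000,0.0000,1.0000); lever o_n−o_1 = (-3.3301,4.2321,12.0000)
cross product → J_v[:, 1] = (-4.2321,-3.3301,0.0000)
J_ω[:, 1] = z_1
entry J[1][1] = -3.3301

-3.330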